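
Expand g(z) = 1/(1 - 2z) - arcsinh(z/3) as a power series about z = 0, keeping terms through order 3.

1297*z^3/162 + 4*z^2 + 5*z/3 + 1

Add the two expansions coefficient-wise.
[z^0] = 1;  [z^1] = 5/3;  [z^2] = 4;  [z^3] = 1297/162.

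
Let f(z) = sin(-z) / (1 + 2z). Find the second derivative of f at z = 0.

Write out both Maclaurin series and multiply, keeping only the needed powers.
The coefficient of z^2 in the expansion is 2, so f′′(0) = 2! * (2) = 4.

4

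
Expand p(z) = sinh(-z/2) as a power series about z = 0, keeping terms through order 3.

-z^3/48 - z/2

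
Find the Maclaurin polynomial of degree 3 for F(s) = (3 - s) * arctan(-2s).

8*s^3 + 2*s^2 - 6*s

Multiply each power in the prefactor through the base expansion.
F(0) = 0
F′(0) = -6
F′′(0) = 4
F′′′(0) = 48
The Taylor polynomial is Σ F^(k)(0)/k! · s^k.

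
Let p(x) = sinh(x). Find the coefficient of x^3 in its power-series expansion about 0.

1/6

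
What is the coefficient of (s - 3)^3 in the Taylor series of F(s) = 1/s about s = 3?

-1/81

F(3) = 1/3
F′(3) = -1/9
F′′(3) = 2/27
F′′′(3) = -2/27
Dividing each by k! gives the coefficients c_0, ..., c_3.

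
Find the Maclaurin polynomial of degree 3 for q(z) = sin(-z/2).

z^3/48 - z/2

q(0) = 0
q′(0) = -1/2
q′′(0) = 0
q′′′(0) = 1/8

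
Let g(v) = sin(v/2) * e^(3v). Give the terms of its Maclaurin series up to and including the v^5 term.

Write out both Maclaurin series and multiply, keeping only the needed powers.

6121*v^5/3840 + 35*v^4/16 + 107*v^3/48 + 3*v^2/2 + v/2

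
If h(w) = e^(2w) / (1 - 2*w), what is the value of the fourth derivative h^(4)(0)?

1040

Multiply the numerator's expansion by the denominator's geometric series.
The coefficient of w^4 in the expansion is 130/3, so h^(4)(0) = 4! * (130/3) = 1040.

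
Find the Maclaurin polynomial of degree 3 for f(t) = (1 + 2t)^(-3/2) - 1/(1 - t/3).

Add the two expansions coefficient-wise.
f(0) = 0
f′(0) = -10/3
f′′(0) = 133/9
f′′′(0) = -947/9
Dividing each by k! gives the coefficients c_0, ..., c_3.

-947*t^3/54 + 133*t^2/18 - 10*t/3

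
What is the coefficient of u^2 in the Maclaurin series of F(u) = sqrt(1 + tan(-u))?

Plug the Maclaurin series of the inner function into that of the outer and collect terms.
F(0) = 1
F′(0) = -1/2
F′′(0) = -1/4
The Taylor polynomial is Σ F^(k)(0)/k! · u^k.

-1/8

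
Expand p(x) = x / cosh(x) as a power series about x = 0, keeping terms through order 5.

Invert the denominator's series and multiply.
[x^0] = 0;  [x^1] = 1;  [x^2] = 0;  [x^3] = -1/2;  [x^4] = 0;  [x^5] = 5/24.

5*x^5/24 - x^3/2 + x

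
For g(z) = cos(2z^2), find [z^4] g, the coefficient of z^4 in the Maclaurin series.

-2

g(0) = 1
g′(0) = 0
g′′(0) = 0
g′′′(0) = 0
g^(4)(0) = -48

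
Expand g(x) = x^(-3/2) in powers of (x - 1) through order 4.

Differentiate repeatedly and evaluate at the center.
[(x - 1)^0] = 1;  [(x - 1)^1] = -3/2;  [(x - 1)^2] = 15/8;  [(x - 1)^3] = -35/16;  [(x - 1)^4] = 315/128.

315*(x - 1)^4/128 - 35*(x - 1)^3/16 + 15*(x - 1)^2/8 - 3*(x - 1)/2 + 1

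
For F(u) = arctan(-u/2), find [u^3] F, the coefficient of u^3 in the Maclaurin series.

F(0) = 0
F′(0) = -1/2
F′′(0) = 0
F′′′(0) = 1/4

1/24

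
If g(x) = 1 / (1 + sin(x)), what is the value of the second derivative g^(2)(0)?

2

Write 1/(1+u) = 1 - u + u^2 - u^3 + ... and substitute the series for u.
The coefficient of x^2 in the expansion is 1, so g′′(0) = 2! * (1) = 2.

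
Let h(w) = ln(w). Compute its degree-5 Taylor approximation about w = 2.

[(w - 2)^0] = ln(2);  [(w - 2)^1] = 1/2;  [(w - 2)^2] = -1/8;  [(w - 2)^3] = 1/24;  [(w - 2)^4] = -1/64;  [(w - 2)^5] = 1/160.

(w - 2)^5/160 - (w - 2)^4/64 + (w - 2)^3/24 - (w - 2)^2/8 + (w - 2)/2 + ln(2)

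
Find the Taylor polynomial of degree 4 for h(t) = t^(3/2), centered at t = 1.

[(t - 1)^0] = 1;  [(t - 1)^1] = 3/2;  [(t - 1)^2] = 3/8;  [(t - 1)^3] = -1/16;  [(t - 1)^4] = 3/128.

3*(t - 1)^4/128 - (t - 1)^3/16 + 3*(t - 1)^2/8 + 3*(t - 1)/2 + 1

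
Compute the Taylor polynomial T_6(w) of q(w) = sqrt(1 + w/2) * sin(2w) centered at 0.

Multiply the two series term by term and collect like powers.

1187*w^6/20480 + 4661*w^5/15360 - 61*w^4/192 - 67*w^3/48 + w^2/2 + 2*w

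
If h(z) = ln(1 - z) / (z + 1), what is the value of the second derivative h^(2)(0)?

1

Use 1/(1 - r) = Σ r^k on the denominator, then take the Cauchy product.
From the series, [z^2] h = 1/2; multiply by 2! = 2 to get 1.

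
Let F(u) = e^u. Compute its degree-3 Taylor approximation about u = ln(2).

(u - ln(2))^3/3 + (u - ln(2))^2 + 2*(u - ln(2)) + 2

Use the known series and substitute for the argument.
[(u - ln(2))^0] = 2;  [(u - ln(2))^1] = 2;  [(u - ln(2))^2] = 1;  [(u - ln(2))^3] = 1/3.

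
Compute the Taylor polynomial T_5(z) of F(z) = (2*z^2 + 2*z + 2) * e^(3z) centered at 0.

Distribute the polynomial across the series and collect like powers.

99*z^5/5 + 99*z^4/4 + 24*z^3 + 17*z^2 + 8*z + 2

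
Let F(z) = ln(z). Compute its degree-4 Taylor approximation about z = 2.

Use the known series and substitute for the argument.
[(z - 2)^0] = ln(2);  [(z - 2)^1] = 1/2;  [(z - 2)^2] = -1/8;  [(z - 2)^3] = 1/24;  [(z - 2)^4] = -1/64.

-(z - 2)^4/64 + (z - 2)^3/24 - (z - 2)^2/8 + (z - 2)/2 + ln(2)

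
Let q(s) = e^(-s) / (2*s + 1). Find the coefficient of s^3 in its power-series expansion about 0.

Multiply the numerator's expansion by the denominator's geometric series.
[s^0] = 1;  [s^1] = -3;  [s^2] = 13/2;  [s^3] = -79/6.
So c_3 = q′′′(0)/3! = -79/6.

-79/6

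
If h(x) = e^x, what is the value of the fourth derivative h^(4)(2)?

The coefficient of (x - 2)^4 in the expansion is e^(2)/24, so h^(4)(2) = 4! * (e^(2)/24) = e^(2).

e^(2)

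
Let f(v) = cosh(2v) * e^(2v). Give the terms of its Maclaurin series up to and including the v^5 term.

Multiply the two series term by term and collect like powers.
f(0) = 1
f′(0) = 2
f′′(0) = 8
f′′′(0) = 32
f^(4)(0) = 128
f^(5)(0) = 512
Dividing each by k! gives the coefficients c_0, ..., c_5.

64*v^5/15 + 16*v^4/3 + 16*v^3/3 + 4*v^2 + 2*v + 1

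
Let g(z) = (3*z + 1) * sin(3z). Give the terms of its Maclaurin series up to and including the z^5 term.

Shift and add copies of the series according to the polynomial's terms.
g(0) = 0
g′(0) = 3
g′′(0) = 18
g′′′(0) = -27
g^(4)(0) = -324
g^(5)(0) = 243
Dividing each by k! gives the coefficients c_0, ..., c_5.

81*z^5/40 - 27*z^4/2 - 9*z^3/2 + 9*z^2 + 3*z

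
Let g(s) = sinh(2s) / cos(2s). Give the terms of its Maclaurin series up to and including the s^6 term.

48*s^5/5 + 16*s^3/3 + 2*s

Divide the numerator series by the denominator series (power-series long division).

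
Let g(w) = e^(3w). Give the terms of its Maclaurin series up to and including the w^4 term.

27*w^4/8 + 9*w^3/2 + 9*w^2/2 + 3*w + 1

Differentiate repeatedly and evaluate at the center.
g(0) = 1
g′(0) = 3
g′′(0) = 9
g′′′(0) = 27
g^(4)(0) = 81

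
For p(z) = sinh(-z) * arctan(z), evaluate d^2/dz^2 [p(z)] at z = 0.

-2

Take the Cauchy product of the two expansions.
The coefficient of z^2 in the expansion is -1, so p′′(0) = 2! * (-1) = -2.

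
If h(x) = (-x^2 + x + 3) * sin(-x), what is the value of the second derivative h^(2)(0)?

-2

Distribute the polynomial across the series and collect like powers.
From the series, [x^2] h = -1; multiply by 2! = 2 to get -2.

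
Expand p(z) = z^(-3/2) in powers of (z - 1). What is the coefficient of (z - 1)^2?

15/8

[(z - 1)^0] = 1;  [(z - 1)^1] = -3/2;  [(z - 1)^2] = 15/8.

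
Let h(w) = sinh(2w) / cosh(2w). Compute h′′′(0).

Write the quotient as an unknown series and match coefficients against numerator = denominator · series.
The coefficient of w^3 in the expansion is -8/3, so h′′′(0) = 3! * (-8/3) = -16.

-16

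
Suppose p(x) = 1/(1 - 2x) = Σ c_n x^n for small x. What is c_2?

Differentiate repeatedly and evaluate at the center.
So c_2 = p′′(0)/2! = 4.

4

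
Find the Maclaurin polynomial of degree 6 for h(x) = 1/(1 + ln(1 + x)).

Plug the Maclaurin series of the inner function into that of the outer and collect terms.
h(0) = 1
h′(0) = -1
h′′(0) = 3
h′′′(0) = -14
h^(4)(0) = 88
h^(5)(0) = -694
h^(6)(0) = 6578

3289*x^6/360 - 347*x^5/60 + 11*x^4/3 - 7*x^3/3 + 3*x^2/2 - x + 1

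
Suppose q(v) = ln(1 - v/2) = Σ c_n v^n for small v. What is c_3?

-1/24

[v^0] = 0;  [v^1] = -1/2;  [v^2] = -1/8;  [v^3] = -1/24.
So c_3 = q′′′(0)/3! = -1/24.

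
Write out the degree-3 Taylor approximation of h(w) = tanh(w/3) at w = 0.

h(0) = 0
h′(0) = 1/3
h′′(0) = 0
h′′′(0) = -2/27
The Taylor polynomial is Σ h^(k)(0)/k! · w^k.

-w^3/81 + w/3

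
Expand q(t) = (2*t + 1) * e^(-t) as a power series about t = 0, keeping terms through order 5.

Shift and add copies of the series according to the polynomial's terms.
q(0) = 1
q′(0) = 1
q′′(0) = -3
q′′′(0) = 5
q^(4)(0) = -7
q^(5)(0) = 9

3*t^5/40 - 7*t^4/24 + 5*t^3/6 - 3*t^2/2 + t + 1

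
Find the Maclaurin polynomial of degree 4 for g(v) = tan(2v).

8*v^3/3 + 2*v

g(0) = 0
g′(0) = 2
g′′(0) = 0
g′′′(0) = 16
g^(4)(0) = 0
The Taylor polynomial is Σ g^(k)(0)/k! · v^k.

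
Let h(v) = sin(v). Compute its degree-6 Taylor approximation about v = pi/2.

-(v - pi/2)^6/720 + (v - pi/2)^4/24 - (v - pi/2)^2/2 + 1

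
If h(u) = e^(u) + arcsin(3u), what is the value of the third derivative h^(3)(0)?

Expand each term separately and add.
The coefficient of u^3 in the expansion is 14/3, so h′′′(0) = 3! * (14/3) = 28.

28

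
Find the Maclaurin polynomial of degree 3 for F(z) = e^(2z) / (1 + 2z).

Write out both Maclaurin series and multiply, keeping only the needed powers.
F(0) = 1
F′(0) = 0
F′′(0) = 4
F′′′(0) = -16
Dividing each by k! gives the coefficients c_0, ..., c_3.

-8*z^3/3 + 2*z^2 + 1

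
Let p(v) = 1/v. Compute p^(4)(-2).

The coefficient of (v + 2)^4 in the expansion is -1/32, so p^(4)(-2) = 4! * (-1/32) = -3/4.

-3/4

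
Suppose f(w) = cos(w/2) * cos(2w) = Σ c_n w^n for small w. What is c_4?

353/384

Multiply the two series term by term and collect like powers.
[w^0] = 1;  [w^1] = 0;  [w^2] = -17/8;  [w^3] = 0;  [w^4] = 353/384.
So c_4 = f^(4)(0)/4! = 353/384.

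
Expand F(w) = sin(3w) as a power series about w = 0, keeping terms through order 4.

-9*w^3/2 + 3*w

Use the known series and substitute for the argument.
F(0) = 0
F′(0) = 3
F′′(0) = 0
F′′′(0) = -27
F^(4)(0) = 0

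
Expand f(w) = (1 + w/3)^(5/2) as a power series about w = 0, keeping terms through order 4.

-5*w^4/10368 + 5*w^3/432 + 5*w^2/24 + 5*w/6 + 1

[w^0] = 1;  [w^1] = 5/6;  [w^2] = 5/24;  [w^3] = 5/432;  [w^4] = -5/10368.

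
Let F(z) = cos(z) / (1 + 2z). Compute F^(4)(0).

337

Expand each factor separately, then convolve coefficients.
The coefficient of z^4 in the expansion is 337/24, so F^(4)(0) = 4! * (337/24) = 337.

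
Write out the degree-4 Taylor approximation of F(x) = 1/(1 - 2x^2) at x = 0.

[x^0] = 1;  [x^1] = 0;  [x^2] = 2;  [x^3] = 0;  [x^4] = 4.

4*x^4 + 2*x^2 + 1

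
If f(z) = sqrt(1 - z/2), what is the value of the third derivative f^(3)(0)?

From the series, [z^3] f = -1/128; multiply by 3! = 6 to get -3/64.

-3/64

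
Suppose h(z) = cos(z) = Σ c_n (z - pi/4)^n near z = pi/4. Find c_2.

-sqrt(2)/4

h(pi/4) = sqrt(2)/2
h′(pi/4) = -sqrt(2)/2
h′′(pi/4) = -sqrt(2)/2
So c_2 = h′′(pi/4)/2! = -sqrt(2)/4.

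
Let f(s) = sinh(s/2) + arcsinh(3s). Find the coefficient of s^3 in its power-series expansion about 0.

-215/48

Expand each term separately and add.
f(0) = 0
f′(0) = 7/2
f′′(0) = 0
f′′′(0) = -215/8
So c_3 = f′′′(0)/3! = -215/48.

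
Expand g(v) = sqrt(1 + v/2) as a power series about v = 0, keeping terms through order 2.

-v^2/32 + v/4 + 1

g(0) = 1
g′(0) = 1/4
g′′(0) = -1/16
Dividing each by k! gives the coefficients c_0, ..., c_2.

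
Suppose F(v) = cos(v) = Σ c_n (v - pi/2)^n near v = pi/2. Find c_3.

1/6

Differentiate repeatedly and evaluate at the center.
[(v - pi/2)^0] = 0;  [(v - pi/2)^1] = -1;  [(v - pi/2)^2] = 0;  [(v - pi/2)^3] = 1/6.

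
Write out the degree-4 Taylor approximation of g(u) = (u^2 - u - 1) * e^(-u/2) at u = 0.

Multiply each power in the prefactor through the base expansion.
[u^0] = -1;  [u^1] = -1/2;  [u^2] = 11/8;  [u^3] = -29/48;  [u^4] = 55/384.

55*u^4/384 - 29*u^3/48 + 11*u^2/8 - u/2 - 1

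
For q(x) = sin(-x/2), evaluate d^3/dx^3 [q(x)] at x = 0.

From the series, [x^3] q = 1/48; multiply by 3! = 6 to get 1/8.

1/8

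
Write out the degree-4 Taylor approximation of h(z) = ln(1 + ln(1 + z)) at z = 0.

-35*z^4/24 + 7*z^3/6 - z^2 + z

Compose series: expand the inner function first, then feed it into the outer expansion.
[z^0] = 0;  [z^1] = 1;  [z^2] = -1;  [z^3] = 7/6;  [z^4] = -35/24.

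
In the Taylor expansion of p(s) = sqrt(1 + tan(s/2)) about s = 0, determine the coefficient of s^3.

Compose series: expand the inner function first, then feed it into the outer expansion.
p(0) = 1
p′(0) = 1/4
p′′(0) = -1/16
p′′′(0) = 11/64
Then c_k = p^(k)(0)/k! gives each Taylor coefficient.

11/384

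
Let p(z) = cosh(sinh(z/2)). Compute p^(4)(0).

Let u equal the inner series; expand the outer function in u and truncate.
The coefficient of z^4 in the expansion is 5/384, so p^(4)(0) = 4! * (5/384) = 5/16.

5/16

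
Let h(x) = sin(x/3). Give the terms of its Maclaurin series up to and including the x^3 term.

-x^3/162 + x/3

h(0) = 0
h′(0) = 1/3
h′′(0) = 0
h′′′(0) = -1/27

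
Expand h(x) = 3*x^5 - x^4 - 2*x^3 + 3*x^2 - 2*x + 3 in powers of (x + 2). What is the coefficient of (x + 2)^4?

Use the known series and substitute for the argument.
[(x + 2)^0] = -77;  [(x + 2)^1] = 234;  [(x + 2)^2] = -249;  [(x + 2)^3] = 126;  [(x + 2)^4] = -31.
So c_4 = h^(4)(-2)/4! = -31.

-31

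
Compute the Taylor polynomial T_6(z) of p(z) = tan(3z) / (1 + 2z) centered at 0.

-1944*2^(18/175)*3^(3/35)*5^(12/25)*7^(159/175)*z^6/125 + 582*z^5/5 - 42*z^4 + 21*z^3 - 6*z^2 + 3*z

Write out both Maclaurin series and multiply, keeping only the needed powers.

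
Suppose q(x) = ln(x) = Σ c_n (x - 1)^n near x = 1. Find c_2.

-1/2

[(x - 1)^0] = 0;  [(x - 1)^1] = 1;  [(x - 1)^2] = -1/2.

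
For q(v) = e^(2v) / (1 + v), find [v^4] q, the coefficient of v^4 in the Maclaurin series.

Write out both Maclaurin series and multiply, keeping only the needed powers.

1/3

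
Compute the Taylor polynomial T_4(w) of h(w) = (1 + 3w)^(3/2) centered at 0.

Differentiate repeatedly and evaluate at the center.
h(0) = 1
h′(0) = 9/2
h′′(0) = 27/4
h′′′(0) = -81/8
h^(4)(0) = 729/16

243*w^4/128 - 27*w^3/16 + 27*w^2/8 + 9*w/2 + 1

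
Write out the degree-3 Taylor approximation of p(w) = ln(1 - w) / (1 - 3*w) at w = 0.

-65*w^3/6 - 7*w^2/2 - w

Use 1/(1 - r) = Σ r^k on the denominator, then take the Cauchy product.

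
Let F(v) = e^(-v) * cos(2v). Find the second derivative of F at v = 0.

-3

Expand each factor separately, then convolve coefficients.
From the series, [v^2] F = -3/2; multiply by 2! = 2 to get -3.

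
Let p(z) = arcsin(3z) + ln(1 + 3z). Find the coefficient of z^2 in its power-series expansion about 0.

Add the two expansions coefficient-wise.

-9/2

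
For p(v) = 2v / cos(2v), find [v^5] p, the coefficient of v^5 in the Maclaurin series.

20/3

Divide the numerator series by the denominator series (power-series long division).
p(0) = 0
p′(0) = 2
p′′(0) = 0
p′′′(0) = 24
p^(4)(0) = 0
p^(5)(0) = 800
So c_5 = p^(5)(0)/5! = 20/3.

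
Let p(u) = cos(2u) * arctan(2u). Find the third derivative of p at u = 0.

-40

Write out both Maclaurin series and multiply, keeping only the needed powers.
The coefficient of u^3 in the expansion is -20/3, so p′′′(0) = 3! * (-20/3) = -40.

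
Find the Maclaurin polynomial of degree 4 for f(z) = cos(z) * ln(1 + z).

Expand each factor separately, then convolve coefficients.
[z^0] = 0;  [z^1] = 1;  [z^2] = -1/2;  [z^3] = -1/6;  [z^4] = 0.

-z^3/6 - z^2/2 + z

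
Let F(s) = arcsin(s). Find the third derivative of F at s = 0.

1

Apply the Taylor formula c_k = f^(k)(a)/k!.
From the series, [s^3] F = 1/6; multiply by 3! = 6 to get 1.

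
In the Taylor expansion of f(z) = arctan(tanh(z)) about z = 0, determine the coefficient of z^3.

-2/3

Plug the Maclaurin series of the inner function into that of the outer and collect terms.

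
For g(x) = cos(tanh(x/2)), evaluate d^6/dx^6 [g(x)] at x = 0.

Substitute the inner expansion into the outer series and collect powers.
The coefficient of x^6 in the expansion is -59/15360, so g^(6)(0) = 6! * (-59/15360) = -177/64.

-177/64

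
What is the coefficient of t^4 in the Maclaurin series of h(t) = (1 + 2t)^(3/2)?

Differentiate repeatedly and evaluate at the center.
h(0) = 1
h′(0) = 3
h′′(0) = 3
h′′′(0) = -3
h^(4)(0) = 9
So c_4 = h^(4)(0)/4! = 3/8.

3/8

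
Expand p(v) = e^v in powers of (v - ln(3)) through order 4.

(v - ln(3))^4/8 + (v - ln(3))^3/2 + 3*(v - ln(3))^2/2 + 3*(v - ln(3)) + 3

Use the known series and substitute for the argument.
[(v - ln(3))^0] = 3;  [(v - ln(3))^1] = 3;  [(v - ln(3))^2] = 3/2;  [(v - ln(3))^3] = 1/2;  [(v - ln(3))^4] = 1/8.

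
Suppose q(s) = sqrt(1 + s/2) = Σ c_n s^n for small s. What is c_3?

[s^0] = 1;  [s^1] = 1/4;  [s^2] = -1/32;  [s^3] = 1/128.
So c_3 = q′′′(0)/3! = 1/128.

1/128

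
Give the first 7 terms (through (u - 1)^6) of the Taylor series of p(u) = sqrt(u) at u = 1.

p(1) = 1
p′(1) = 1/2
p′′(1) = -1/4
p′′′(1) = 3/8
p^(4)(1) = -15/16
p^(5)(1) = 105/32
p^(6)(1) = -945/64

-21*(u - 1)^6/1024 + 7*(u - 1)^5/256 - 5*(u - 1)^4/128 + (u - 1)^3/16 - (u - 1)^2/8 + (u - 1)/2 + 1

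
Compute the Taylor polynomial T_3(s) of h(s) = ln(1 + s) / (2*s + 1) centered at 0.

Multiply the numerator's expansion by the denominator's geometric series.
h(0) = 0
h′(0) = 1
h′′(0) = -5
h′′′(0) = 32
Then c_k = h^(k)(0)/k! gives each Taylor coefficient.

16*s^3/3 - 5*s^2/2 + s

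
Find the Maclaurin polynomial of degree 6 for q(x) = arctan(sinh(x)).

Plug the Maclaurin series of the inner function into that of the outer and collect terms.
[x^0] = 0;  [x^1] = 1;  [x^2] = 0;  [x^3] = -1/6;  [x^4] = 0;  [x^5] = 1/24;  [x^6] = 0.

x^5/24 - x^3/6 + x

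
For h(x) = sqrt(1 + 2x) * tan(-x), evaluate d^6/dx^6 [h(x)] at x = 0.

Write out both Maclaurin series and multiply, keeping only the needed powers.
From the series, [x^6] h = -47/40; multiply by 6! = 720 to get -846.

-846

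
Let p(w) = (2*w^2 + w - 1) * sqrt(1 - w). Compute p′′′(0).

Shift and add copies of the series according to the polynomial's terms.
From the series, [w^3] p = -17/16; multiply by 3! = 6 to get -51/8.

-51/8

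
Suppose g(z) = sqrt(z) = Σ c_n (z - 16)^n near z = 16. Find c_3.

Apply the Taylor formula c_k = f^(k)(a)/k!.
g(16) = 4
g′(16) = 1/8
g′′(16) = -1/256
g′′′(16) = 3/8192
So c_3 = g′′′(16)/3! = 1/16384.

1/16384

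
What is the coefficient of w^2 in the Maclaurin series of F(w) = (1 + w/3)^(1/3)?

-1/81

F(0) = 1
F′(0) = 1/9
F′′(0) = -2/81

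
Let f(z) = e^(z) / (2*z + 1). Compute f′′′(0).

-29

Use 1/(1 - r) = Σ r^k on the denominator, then take the Cauchy product.
The coefficient of z^3 in the expansion is -29/6, so f′′′(0) = 3! * (-29/6) = -29.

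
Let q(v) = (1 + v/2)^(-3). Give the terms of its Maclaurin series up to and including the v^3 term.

q(0) = 1
q′(0) = -3/2
q′′(0) = 3
q′′′(0) = -15/2
Dividing each by k! gives the coefficients c_0, ..., c_3.

-5*v^3/4 + 3*v^2/2 - 3*v/2 + 1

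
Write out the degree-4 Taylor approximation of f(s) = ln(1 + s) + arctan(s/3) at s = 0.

-s^4/4 + 26*s^3/81 - s^2/2 + 4*s/3

Expand each term separately and add.
[s^0] = 0;  [s^1] = 4/3;  [s^2] = -1/2;  [s^3] = 26/81;  [s^4] = -1/4.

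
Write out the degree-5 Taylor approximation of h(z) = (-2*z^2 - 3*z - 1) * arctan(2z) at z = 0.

Distribute the polynomial across the series and collect like powers.
h(0) = 0
h′(0) = -2
h′′(0) = -12
h′′′(0) = -8
h^(4)(0) = 192
h^(5)(0) = -128
Dividing each by k! gives the coefficients c_0, ..., c_5.

-16*z^5/15 + 8*z^4 - 4*z^3/3 - 6*z^2 - 2*z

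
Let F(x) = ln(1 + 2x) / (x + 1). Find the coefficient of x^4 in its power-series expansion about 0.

Multiply the numerator's expansion by the denominator's geometric series.

-32/3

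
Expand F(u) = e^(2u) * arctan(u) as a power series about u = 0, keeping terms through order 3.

Expand each factor separately, then convolve coefficients.
[u^0] = 0;  [u^1] = 1;  [u^2] = 2;  [u^3] = 5/3.

5*u^3/3 + 2*u^2 + u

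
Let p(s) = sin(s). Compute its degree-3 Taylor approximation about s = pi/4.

p(pi/4) = sqrt(2)/2
p′(pi/4) = sqrt(2)/2
p′′(pi/4) = -sqrt(2)/2
p′′′(pi/4) = -sqrt(2)/2
The Taylor polynomial is Σ p^(k)(pi/4)/k! · (s - pi/4)^k.

-sqrt(2)*(s - pi/4)^3/12 - sqrt(2)*(s - pi/4)^2/4 + sqrt(2)*(s - pi/4)/2 + sqrt(2)/2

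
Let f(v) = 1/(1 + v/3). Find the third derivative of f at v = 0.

-2/9

Apply the Taylor formula c_k = f^(k)(a)/k!.
The coefficient of v^3 in the expansion is -1/27, so f′′′(0) = 3! * (-1/27) = -2/9.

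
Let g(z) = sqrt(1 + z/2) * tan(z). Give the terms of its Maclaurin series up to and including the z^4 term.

Take the Cauchy product of the two expansions.
g(0) = 0
g′(0) = 1
g′′(0) = 1/2
g′′′(0) = 29/16
g^(4)(0) = 35/16

35*z^4/384 + 29*z^3/96 + z^2/4 + z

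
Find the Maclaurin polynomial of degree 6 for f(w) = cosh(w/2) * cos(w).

13*w^6/5120 - 7*w^4/384 - 3*w^2/8 + 1

Expand each factor separately, then convolve coefficients.
f(0) = 1
f′(0) = 0
f′′(0) = -3/4
f′′′(0) = 0
f^(4)(0) = -7/16
f^(5)(0) = 0
f^(6)(0) = 117/64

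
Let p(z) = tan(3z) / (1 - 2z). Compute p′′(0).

Multiply the two series term by term and collect like powers.
From the series, [z^2] p = 6; multiply by 2! = 2 to get 12.

12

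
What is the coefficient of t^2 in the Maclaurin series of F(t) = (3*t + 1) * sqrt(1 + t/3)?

Multiply each power in the prefactor through the base expansion.
F(0) = 1
F′(0) = 19/6
F′′(0) = 35/36
So c_2 = F′′(0)/2! = 35/72.

35/72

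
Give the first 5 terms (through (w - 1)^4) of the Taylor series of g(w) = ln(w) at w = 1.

-(w - 1)^4/4 + (w - 1)^3/3 - (w - 1)^2/2 + (w - 1)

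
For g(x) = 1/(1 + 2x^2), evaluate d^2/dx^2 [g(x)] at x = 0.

-4

From the series, [x^2] g = -2; multiply by 2! = 2 to get -4.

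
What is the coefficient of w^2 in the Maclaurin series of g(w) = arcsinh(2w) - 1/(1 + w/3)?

Combine the two series term by term.
g(0) = -1
g′(0) = 7/3
g′′(0) = -2/9

-1/9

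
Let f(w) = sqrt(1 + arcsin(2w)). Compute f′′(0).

-1

Plug the Maclaurin series of the inner function into that of the outer and collect terms.
The coefficient of w^2 in the expansion is -1/2, so f′′(0) = 2! * (-1/2) = -1.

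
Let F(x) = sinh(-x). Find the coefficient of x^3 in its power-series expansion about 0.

Use the known series and substitute for the argument.
So c_3 = F′′′(0)/3! = -1/6.

-1/6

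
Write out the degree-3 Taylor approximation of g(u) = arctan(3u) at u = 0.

-9*u^3 + 3*u

[u^0] = 0;  [u^1] = 3;  [u^2] = 0;  [u^3] = -9.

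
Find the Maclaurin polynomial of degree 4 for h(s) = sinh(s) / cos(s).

2*s^3/3 + s

Invert the denominator's series and multiply.
h(0) = 0
h′(0) = 1
h′′(0) = 0
h′′′(0) = 4
h^(4)(0) = 0
The Taylor polynomial is Σ h^(k)(0)/k! · s^k.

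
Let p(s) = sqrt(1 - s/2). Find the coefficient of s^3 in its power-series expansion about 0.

p(0) = 1
p′(0) = -1/4
p′′(0) = -1/16
p′′′(0) = -3/64

-1/128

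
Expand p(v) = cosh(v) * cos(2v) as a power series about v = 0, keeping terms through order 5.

Multiply the two series term by term and collect like powers.
p(0) = 1
p′(0) = 0
p′′(0) = -3
p′′′(0) = 0
p^(4)(0) = -7
p^(5)(0) = 0
Then c_k = p^(k)(0)/k! gives each Taylor coefficient.

-7*v^4/24 - 3*v^2/2 + 1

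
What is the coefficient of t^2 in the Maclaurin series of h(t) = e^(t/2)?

1/8

h(0) = 1
h′(0) = 1/2
h′′(0) = 1/4
So c_2 = h′′(0)/2! = 1/8.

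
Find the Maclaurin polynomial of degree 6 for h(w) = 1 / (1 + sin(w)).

Expand as Σ (-1)^k u^k with u equal to the inner function's series.
h(0) = 1
h′(0) = -1
h′′(0) = 2
h′′′(0) = -5
h^(4)(0) = 16
h^(5)(0) = -61
h^(6)(0) = 272
Then c_k = h^(k)(0)/k! gives each Taylor coefficient.

17*w^6/45 - 61*w^5/120 + 2*w^4/3 - 5*w^3/6 + w^2 - w + 1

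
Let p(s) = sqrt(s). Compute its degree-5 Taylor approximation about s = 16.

7*(s - 16)^5/67108864 - 5*(s - 16)^4/2097152 + (s - 16)^3/16384 - (s - 16)^2/512 + (s - 16)/8 + 4

Compute the successive derivatives at the expansion point and divide by k!.
p(16) = 4
p′(16) = 1/8
p′′(16) = -1/256
p′′′(16) = 3/8192
p^(4)(16) = -15/262144
p^(5)(16) = 105/8388608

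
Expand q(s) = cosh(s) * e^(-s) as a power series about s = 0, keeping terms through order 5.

-2*s^5/15 + s^4/3 - 2*s^3/3 + s^2 - s + 1

Take the Cauchy product of the two expansions.
[s^0] = 1;  [s^1] = -1;  [s^2] = 1;  [s^3] = -2/3;  [s^4] = 1/3;  [s^5] = -2/15.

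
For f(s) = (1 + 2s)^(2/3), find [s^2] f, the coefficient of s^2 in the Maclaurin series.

-4/9

[s^0] = 1;  [s^1] = 4/3;  [s^2] = -4/9.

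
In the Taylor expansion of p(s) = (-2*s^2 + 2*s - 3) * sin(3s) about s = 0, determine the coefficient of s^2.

6

Multiply each power in the prefactor through the base expansion.
p(0) = 0
p′(0) = -9
p′′(0) = 12
Dividing each by k! gives the coefficients c_0, ..., c_2.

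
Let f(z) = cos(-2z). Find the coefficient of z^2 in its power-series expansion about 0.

-2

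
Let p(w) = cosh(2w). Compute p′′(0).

4

The coefficient of w^2 in the expansion is 2, so p′′(0) = 2! * (2) = 4.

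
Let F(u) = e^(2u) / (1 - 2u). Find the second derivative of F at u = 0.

20

Write out both Maclaurin series and multiply, keeping only the needed powers.
The coefficient of u^2 in the expansion is 10, so F′′(0) = 2! * (10) = 20.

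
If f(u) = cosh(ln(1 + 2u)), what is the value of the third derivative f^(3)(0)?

-24

Plug the Maclaurin series of the inner function into that of the outer and collect terms.
The coefficient of u^3 in the expansion is -4, so f′′′(0) = 3! * (-4) = -24.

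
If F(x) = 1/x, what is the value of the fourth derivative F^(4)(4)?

The coefficient of (x - 4)^4 in the expansion is 1/1024, so F^(4)(4) = 4! * (1/1024) = 3/128.

3/128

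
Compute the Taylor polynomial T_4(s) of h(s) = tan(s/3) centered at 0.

s^3/81 + s/3

h(0) = 0
h′(0) = 1/3
h′′(0) = 0
h′′′(0) = 2/27
h^(4)(0) = 0
Then c_k = h^(k)(0)/k! gives each Taylor coefficient.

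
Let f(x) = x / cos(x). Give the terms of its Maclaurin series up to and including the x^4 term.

Invert the denominator's series and multiply.
[x^0] = 0;  [x^1] = 1;  [x^2] = 0;  [x^3] = 1/2;  [x^4] = 0.

x^3/2 + x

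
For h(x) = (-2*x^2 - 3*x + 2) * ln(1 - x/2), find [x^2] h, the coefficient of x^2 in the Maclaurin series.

Multiply each power in the prefactor through the base expansion.
h(0) = 0
h′(0) = -1
h′′(0) = 5/2
So c_2 = h′′(0)/2! = 5/4.

5/4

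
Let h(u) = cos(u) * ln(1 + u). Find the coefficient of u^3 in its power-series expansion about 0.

-1/6

Write out both Maclaurin series and multiply, keeping only the needed powers.
[u^0] = 0;  [u^1] = 1;  [u^2] = -1/2;  [u^3] = -1/6.
So c_3 = h′′′(0)/3! = -1/6.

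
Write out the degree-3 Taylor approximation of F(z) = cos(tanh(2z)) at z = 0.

Substitute the inner expansion into the outer series and collect powers.
F(0) = 1
F′(0) = 0
F′′(0) = -4
F′′′(0) = 0

1 - 2*z^2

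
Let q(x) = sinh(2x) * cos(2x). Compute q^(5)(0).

-128

Expand each factor separately, then convolve coefficients.
The coefficient of x^5 in the expansion is -16/15, so q^(5)(0) = 5! * (-16/15) = -128.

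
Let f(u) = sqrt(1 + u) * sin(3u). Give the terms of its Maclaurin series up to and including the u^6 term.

1041*u^6/1280 + 1581*u^5/640 - 33*u^4/16 - 39*u^3/8 + 3*u^2/2 + 3*u

Expand each factor separately, then convolve coefficients.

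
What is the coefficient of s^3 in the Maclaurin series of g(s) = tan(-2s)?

-8/3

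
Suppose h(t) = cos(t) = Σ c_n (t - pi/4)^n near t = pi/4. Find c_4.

h(pi/4) = sqrt(2)/2
h′(pi/4) = -sqrt(2)/2
h′′(pi/4) = -sqrt(2)/2
h′′′(pi/4) = sqrt(2)/2
h^(4)(pi/4) = sqrt(2)/2
So c_4 = h^(4)(pi/4)/4! = sqrt(2)/48.

sqrt(2)/48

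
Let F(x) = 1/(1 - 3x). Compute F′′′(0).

From the series, [x^3] F = 27; multiply by 3! = 6 to get 162.

162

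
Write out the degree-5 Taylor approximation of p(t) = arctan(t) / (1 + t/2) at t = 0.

43*t^5/240 + t^4/24 - t^3/12 - t^2/2 + t

Take the Cauchy product of the two expansions.
p(0) = 0
p′(0) = 1
p′′(0) = -1
p′′′(0) = -1/2
p^(4)(0) = 1
p^(5)(0) = 43/2
Dividing each by k! gives the coefficients c_0, ..., c_5.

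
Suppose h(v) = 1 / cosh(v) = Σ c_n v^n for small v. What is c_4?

Invert the denominator's series and multiply.
[v^0] = 1;  [v^1] = 0;  [v^2] = -1/2;  [v^3] = 0;  [v^4] = 5/24.

5/24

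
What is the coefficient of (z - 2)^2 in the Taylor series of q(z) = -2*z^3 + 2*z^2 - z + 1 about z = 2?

q(2) = -9
q′(2) = -17
q′′(2) = -20

-10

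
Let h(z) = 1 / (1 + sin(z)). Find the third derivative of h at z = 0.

-5

Expand as Σ (-1)^k u^k with u equal to the inner function's series.
From the series, [z^3] h = -5/6; multiply by 3! = 6 to get -5.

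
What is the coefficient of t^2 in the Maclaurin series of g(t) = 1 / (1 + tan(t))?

1

Use the geometric series for the reciprocal, then substitute.
g(0) = 1
g′(0) = -1
g′′(0) = 2
Dividing each by k! gives the coefficients c_0, ..., c_2.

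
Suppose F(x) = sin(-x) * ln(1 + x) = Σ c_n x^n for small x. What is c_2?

Write out both Maclaurin series and multiply, keeping only the needed powers.
[x^0] = 0;  [x^1] = 0;  [x^2] = -1.
So c_2 = F′′(0)/2! = -1.

-1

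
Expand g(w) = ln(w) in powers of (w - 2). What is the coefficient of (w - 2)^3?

1/24

Apply the Taylor formula c_k = f^(k)(a)/k!.
g(2) = ln(2)
g′(2) = 1/2
g′′(2) = -1/4
g′′′(2) = 1/4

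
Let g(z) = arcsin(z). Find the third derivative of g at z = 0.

Compute the successive derivatives at the expansion point and divide by k!.
From the series, [z^3] g = 1/6; multiply by 3! = 6 to get 1.

1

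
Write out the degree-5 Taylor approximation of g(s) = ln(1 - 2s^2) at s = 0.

-2*s^4 - 2*s^2

Differentiate repeatedly and evaluate at the center.
[s^0] = 0;  [s^1] = 0;  [s^2] = -2;  [s^3] = 0;  [s^4] = -2;  [s^5] = 0.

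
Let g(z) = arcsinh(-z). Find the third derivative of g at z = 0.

1

Use the known series and substitute for the argument.
From the series, [z^3] g = 1/6; multiply by 3! = 6 to get 1.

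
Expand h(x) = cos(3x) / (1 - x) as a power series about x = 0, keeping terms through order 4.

Take the Cauchy product of the two expansions.
h(0) = 1
h′(0) = 1
h′′(0) = -7
h′′′(0) = -21
h^(4)(0) = -3
Then c_k = h^(k)(0)/k! gives each Taylor coefficient.

-x^4/8 - 7*x^3/2 - 7*x^2/2 + x + 1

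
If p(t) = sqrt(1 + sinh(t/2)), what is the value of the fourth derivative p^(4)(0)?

Compose series: expand the inner function first, then feed it into the outer expansion.
The coefficient of t^4 in the expansion is -31/6144, so p^(4)(0) = 4! * (-31/6144) = -31/256.

-31/256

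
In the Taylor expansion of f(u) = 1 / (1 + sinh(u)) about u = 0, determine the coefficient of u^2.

1

Expand as Σ (-1)^k u^k with u equal to the inner function's series.
f(0) = 1
f′(0) = -1
f′′(0) = 2
So c_2 = f′′(0)/2! = 1.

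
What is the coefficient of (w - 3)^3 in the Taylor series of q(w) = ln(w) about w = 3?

1/81

Differentiate repeatedly and evaluate at the center.
q(3) = ln(3)
q′(3) = 1/3
q′′(3) = -1/9
q′′′(3) = 2/27
Dividing each by k! gives the coefficients c_0, ..., c_3.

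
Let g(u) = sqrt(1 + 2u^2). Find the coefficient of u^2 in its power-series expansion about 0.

g(0) = 1
g′(0) = 0
g′′(0) = 2
Then c_k = g^(k)(0)/k! gives each Taylor coefficient.

1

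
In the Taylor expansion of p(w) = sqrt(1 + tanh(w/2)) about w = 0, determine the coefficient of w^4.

17/6144

Substitute the inner expansion into the outer series and collect powers.
p(0) = 1
p′(0) = 1/4
p′′(0) = -1/16
p′′′(0) = -5/64
p^(4)(0) = 17/256
The Taylor polynomial is Σ p^(k)(0)/k! · w^k.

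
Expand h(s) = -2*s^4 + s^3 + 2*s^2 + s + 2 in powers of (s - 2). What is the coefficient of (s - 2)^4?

Apply the Taylor formula c_k = f^(k)(a)/k!.
h(2) = -12
h′(2) = -43
h′′(2) = -80
h′′′(2) = -90
h^(4)(2) = -48

-2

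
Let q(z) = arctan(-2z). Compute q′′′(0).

The coefficient of z^3 in the expansion is 8/3, so q′′′(0) = 3! * (8/3) = 16.

16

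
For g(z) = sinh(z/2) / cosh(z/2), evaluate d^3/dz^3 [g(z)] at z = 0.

Write the quotient as an unknown series and match coefficients against numerator = denominator · series.
The coefficient of z^3 in the expansion is -1/24, so g′′′(0) = 3! * (-1/24) = -1/4.

-1/4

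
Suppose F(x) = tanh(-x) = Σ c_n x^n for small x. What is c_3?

1/3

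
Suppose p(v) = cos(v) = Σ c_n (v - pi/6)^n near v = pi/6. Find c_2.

[(v - pi/6)^0] = sqrt(3)/2;  [(v - pi/6)^1] = -1/2;  [(v - pi/6)^2] = -sqrt(3)/4.
So c_2 = p′′(pi/6)/2! = -sqrt(3)/4.

-sqrt(3)/4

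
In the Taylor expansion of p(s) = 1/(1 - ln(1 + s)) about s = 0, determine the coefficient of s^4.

1/6

Substitute the inner expansion into the outer series and collect powers.
[s^0] = 1;  [s^1] = 1;  [s^2] = 1/2;  [s^3] = 1/3;  [s^4] = 1/6.
So c_4 = p^(4)(0)/4! = 1/6.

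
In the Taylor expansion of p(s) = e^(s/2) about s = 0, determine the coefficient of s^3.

1/48

[s^0] = 1;  [s^1] = 1/2;  [s^2] = 1/8;  [s^3] = 1/48.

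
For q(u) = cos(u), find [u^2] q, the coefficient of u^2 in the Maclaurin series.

q(0) = 1
q′(0) = 0
q′′(0) = -1
So c_2 = q′′(0)/2! = -1/2.

-1/2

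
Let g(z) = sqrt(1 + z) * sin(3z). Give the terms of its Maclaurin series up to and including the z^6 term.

1041*z^6/1280 + 1581*z^5/640 - 33*z^4/16 - 39*z^3/8 + 3*z^2/2 + 3*z

Take the Cauchy product of the two expansions.
g(0) = 0
g′(0) = 3
g′′(0) = 3
g′′′(0) = -117/4
g^(4)(0) = -99/2
g^(5)(0) = 4743/16
g^(6)(0) = 9369/16
Then c_k = g^(k)(0)/k! gives each Taylor coefficient.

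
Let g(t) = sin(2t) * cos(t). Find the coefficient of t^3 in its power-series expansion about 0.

-7/3

Multiply the two series term by term and collect like powers.
[t^0] = 0;  [t^1] = 2;  [t^2] = 0;  [t^3] = -7/3.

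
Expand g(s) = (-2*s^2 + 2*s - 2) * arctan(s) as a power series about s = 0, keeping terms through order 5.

4*s^5/15 - 2*s^4/3 - 4*s^3/3 + 2*s^2 - 2*s

Distribute the polynomial across the series and collect like powers.
g(0) = 0
g′(0) = -2
g′′(0) = 4
g′′′(0) = -8
g^(4)(0) = -16
g^(5)(0) = 32
Then c_k = g^(k)(0)/k! gives each Taylor coefficient.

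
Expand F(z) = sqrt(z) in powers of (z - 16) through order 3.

(z - 16)^3/16384 - (z - 16)^2/512 + (z - 16)/8 + 4

[(z - 16)^0] = 4;  [(z - 16)^1] = 1/8;  [(z - 16)^2] = -1/512;  [(z - 16)^3] = 1/16384.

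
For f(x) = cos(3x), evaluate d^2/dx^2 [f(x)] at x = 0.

From the series, [x^2] f = -9/2; multiply by 2! = 2 to get -9.

-9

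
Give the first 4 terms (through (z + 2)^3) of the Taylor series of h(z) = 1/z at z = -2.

Use the known series and substitute for the argument.
[(z + 2)^0] = -1/2;  [(z + 2)^1] = -1/4;  [(z + 2)^2] = -1/8;  [(z + 2)^3] = -1/16.

-(z + 2)^3/16 - (z + 2)^2/8 - (z + 2)/4 - 1/2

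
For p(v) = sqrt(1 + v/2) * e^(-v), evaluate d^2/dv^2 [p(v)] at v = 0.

Take the Cauchy product of the two expansions.
The coefficient of v^2 in the expansion is 7/32, so p′′(0) = 2! * (7/32) = 7/16.

7/16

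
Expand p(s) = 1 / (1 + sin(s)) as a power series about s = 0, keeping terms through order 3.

Expand as Σ (-1)^k u^k with u equal to the inner function's series.

-5*s^3/6 + s^2 - s + 1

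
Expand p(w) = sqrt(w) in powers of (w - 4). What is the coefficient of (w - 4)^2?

p(4) = 2
p′(4) = 1/4
p′′(4) = -1/32
So c_2 = p′′(4)/2! = -1/64.

-1/64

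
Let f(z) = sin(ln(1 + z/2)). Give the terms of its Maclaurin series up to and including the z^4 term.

Let u equal the inner series; expand the outer function in u and truncate.
f(0) = 0
f′(0) = 1/2
f′′(0) = -1/4
f′′′(0) = 1/8
f^(4)(0) = 0
Then c_k = f^(k)(0)/k! gives each Taylor coefficient.

z^3/48 - z^2/8 + z/2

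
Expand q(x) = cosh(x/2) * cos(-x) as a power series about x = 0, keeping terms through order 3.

1 - 3*x^2/8

Expand each factor separately, then convolve coefficients.
[x^0] = 1;  [x^1] = 0;  [x^2] = -3/8;  [x^3] = 0.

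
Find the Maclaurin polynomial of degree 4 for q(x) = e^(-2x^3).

1 - 2*x^3

q(0) = 1
q′(0) = 0
q′′(0) = 0
q′′′(0) = -12
q^(4)(0) = 0
The Taylor polynomial is Σ q^(k)(0)/k! · x^k.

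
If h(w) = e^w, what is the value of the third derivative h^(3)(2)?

From the series, [(w - 2)^3] h = e^(2)/6; multiply by 3! = 6 to get e^(2).

e^(2)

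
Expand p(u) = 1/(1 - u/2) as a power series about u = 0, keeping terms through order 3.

p(0) = 1
p′(0) = 1/2
p′′(0) = 1/2
p′′′(0) = 3/4
Dividing each by k! gives the coefficients c_0, ..., c_3.

u^3/8 + u^2/4 + u/2 + 1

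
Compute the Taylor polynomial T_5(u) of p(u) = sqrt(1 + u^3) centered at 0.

u^3/2 + 1

Use the known series and substitute for the argument.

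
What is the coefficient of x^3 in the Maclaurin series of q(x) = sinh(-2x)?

-4/3

q(0) = 0
q′(0) = -2
q′′(0) = 0
q′′′(0) = -8
Then c_k = q^(k)(0)/k! gives each Taylor coefficient.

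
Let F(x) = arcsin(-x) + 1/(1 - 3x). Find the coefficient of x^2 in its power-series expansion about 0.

Combine the two series term by term.
[x^0] = 1;  [x^1] = 2;  [x^2] = 9.
So c_2 = F′′(0)/2! = 9.

9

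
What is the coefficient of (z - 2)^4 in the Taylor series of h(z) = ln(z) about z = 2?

-1/64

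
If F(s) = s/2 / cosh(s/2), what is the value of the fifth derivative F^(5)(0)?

Invert the denominator's series and multiply.
The coefficient of s^5 in the expansion is 5/768, so F^(5)(0) = 5! * (5/768) = 25/32.

25/32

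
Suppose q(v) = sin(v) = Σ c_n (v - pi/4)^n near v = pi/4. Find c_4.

sqrt(2)/48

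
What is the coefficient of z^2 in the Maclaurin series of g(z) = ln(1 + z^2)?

Differentiate repeatedly and evaluate at the center.
g(0) = 0
g′(0) = 0
g′′(0) = 2
The Taylor polynomial is Σ g^(k)(0)/k! · z^k.

1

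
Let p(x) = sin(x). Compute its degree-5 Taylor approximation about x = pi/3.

(x - pi/3)^5/240 + sqrt(3)*(x - pi/3)^4/48 - (x - pi/3)^3/12 - sqrt(3)*(x - pi/3)^2/4 + (x - pi/3)/2 + sqrt(3)/2

Use the known series and substitute for the argument.
p(pi/3) = sqrt(3)/2
p′(pi/3) = 1/2
p′′(pi/3) = -sqrt(3)/2
p′′′(pi/3) = -1/2
p^(4)(pi/3) = sqrt(3)/2
p^(5)(pi/3) = 1/2
Then c_k = p^(k)(pi/3)/k! gives each Taylor coefficient.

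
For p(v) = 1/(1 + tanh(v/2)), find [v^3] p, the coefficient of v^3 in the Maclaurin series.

-1/12

Let u equal the inner series; expand the outer function in u and truncate.
p(0) = 1
p′(0) = -1/2
p′′(0) = 1/2
p′′′(0) = -1/2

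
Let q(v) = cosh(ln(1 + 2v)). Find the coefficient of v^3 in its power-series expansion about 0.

-4

Plug the Maclaurin series of the inner function into that of the outer and collect terms.
[v^0] = 1;  [v^1] = 0;  [v^2] = 2;  [v^3] = -4.
So c_3 = q′′′(0)/3! = -4.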